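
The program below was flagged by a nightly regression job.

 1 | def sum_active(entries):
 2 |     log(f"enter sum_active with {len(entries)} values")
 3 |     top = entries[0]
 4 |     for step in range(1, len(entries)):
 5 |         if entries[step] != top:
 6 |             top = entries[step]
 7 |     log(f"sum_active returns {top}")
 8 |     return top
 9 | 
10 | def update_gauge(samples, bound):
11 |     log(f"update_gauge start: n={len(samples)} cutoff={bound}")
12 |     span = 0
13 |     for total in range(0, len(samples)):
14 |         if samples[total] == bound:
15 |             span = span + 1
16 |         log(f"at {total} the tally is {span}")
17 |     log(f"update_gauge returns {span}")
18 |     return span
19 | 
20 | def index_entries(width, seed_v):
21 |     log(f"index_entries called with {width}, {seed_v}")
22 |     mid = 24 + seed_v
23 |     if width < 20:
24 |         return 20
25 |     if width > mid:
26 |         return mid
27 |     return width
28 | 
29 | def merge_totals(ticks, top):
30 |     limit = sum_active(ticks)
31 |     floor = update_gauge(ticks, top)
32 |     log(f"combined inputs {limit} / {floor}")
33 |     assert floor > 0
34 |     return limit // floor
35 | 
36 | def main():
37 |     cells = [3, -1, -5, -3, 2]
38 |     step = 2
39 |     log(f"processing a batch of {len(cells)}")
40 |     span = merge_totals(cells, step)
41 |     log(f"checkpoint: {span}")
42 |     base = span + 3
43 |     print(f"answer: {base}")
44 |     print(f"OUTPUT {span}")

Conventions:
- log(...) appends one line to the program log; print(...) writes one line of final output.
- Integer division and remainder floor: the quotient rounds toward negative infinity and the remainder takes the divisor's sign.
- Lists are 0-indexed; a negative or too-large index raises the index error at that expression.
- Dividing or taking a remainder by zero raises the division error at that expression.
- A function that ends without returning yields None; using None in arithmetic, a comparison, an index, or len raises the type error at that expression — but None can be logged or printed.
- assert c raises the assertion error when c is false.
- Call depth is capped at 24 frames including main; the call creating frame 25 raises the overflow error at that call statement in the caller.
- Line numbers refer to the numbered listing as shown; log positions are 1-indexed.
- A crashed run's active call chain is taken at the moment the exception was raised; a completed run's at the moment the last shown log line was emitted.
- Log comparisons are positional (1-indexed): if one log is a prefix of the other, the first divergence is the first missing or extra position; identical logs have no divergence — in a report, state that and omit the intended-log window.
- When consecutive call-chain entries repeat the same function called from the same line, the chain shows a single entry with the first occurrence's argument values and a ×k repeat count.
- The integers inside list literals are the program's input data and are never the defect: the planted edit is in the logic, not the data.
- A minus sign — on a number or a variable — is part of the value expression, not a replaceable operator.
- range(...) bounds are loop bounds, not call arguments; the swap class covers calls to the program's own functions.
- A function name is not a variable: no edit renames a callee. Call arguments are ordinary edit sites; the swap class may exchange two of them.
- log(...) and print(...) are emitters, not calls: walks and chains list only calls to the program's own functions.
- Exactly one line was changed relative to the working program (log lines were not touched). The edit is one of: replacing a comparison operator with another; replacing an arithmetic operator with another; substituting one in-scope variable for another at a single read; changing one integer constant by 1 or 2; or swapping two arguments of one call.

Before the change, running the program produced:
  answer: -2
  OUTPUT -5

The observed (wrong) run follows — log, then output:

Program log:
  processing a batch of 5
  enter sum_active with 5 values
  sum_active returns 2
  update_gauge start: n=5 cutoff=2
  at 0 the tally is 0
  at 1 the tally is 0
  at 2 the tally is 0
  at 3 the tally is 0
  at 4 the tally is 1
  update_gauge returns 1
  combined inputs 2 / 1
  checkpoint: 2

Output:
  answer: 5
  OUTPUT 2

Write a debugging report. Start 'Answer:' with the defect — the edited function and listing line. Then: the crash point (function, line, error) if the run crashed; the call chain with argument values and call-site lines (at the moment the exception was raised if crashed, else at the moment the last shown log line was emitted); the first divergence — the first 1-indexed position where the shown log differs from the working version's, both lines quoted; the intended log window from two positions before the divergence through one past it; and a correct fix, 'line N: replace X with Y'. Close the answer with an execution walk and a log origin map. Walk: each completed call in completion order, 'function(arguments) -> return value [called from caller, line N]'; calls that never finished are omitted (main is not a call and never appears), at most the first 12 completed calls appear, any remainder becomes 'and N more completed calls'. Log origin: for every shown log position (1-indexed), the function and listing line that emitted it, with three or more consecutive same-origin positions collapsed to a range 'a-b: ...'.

Answer: the defect is in sum_active at line 5.
Core observation: Position 3 is the first bad log line: 'sum_active returns 2' should read 'sum_active returns -5'.
Call chain: main.
First divergence: at position 3 the run shows 'sum_active returns 2' where the working version logs 'sum_active returns -5'.
Intended log window:
  1: processing a batch of 5
  2: enter sum_active with 5 values
  3: sum_active returns -5
  4: update_gauge start: n=5 cutoff=2
Execution walk:
  sum_active([3, -1, -5, -3, 2]) -> 2  [called from merge_totals, line 30]
  update_gauge([3, -1, -5, -3, 2], 2) -> 1  [called from merge_totals, line 31]
  merge_totals([3, -1, -5, -3, 2], 2) -> 2  [called from main, line 40]
Origin of each log line:
  1 — main, line 39
  2 — sum_active, line 2
  3 — sum_active, line 7
  4 — update_gauge, line 11
  5-9 — update_gauge, line 16
  10 — update_gauge, line 17
  11 — merge_totals, line 32
  12 — main, line 41
A correct fix: line 5: replace `!=` with `<`.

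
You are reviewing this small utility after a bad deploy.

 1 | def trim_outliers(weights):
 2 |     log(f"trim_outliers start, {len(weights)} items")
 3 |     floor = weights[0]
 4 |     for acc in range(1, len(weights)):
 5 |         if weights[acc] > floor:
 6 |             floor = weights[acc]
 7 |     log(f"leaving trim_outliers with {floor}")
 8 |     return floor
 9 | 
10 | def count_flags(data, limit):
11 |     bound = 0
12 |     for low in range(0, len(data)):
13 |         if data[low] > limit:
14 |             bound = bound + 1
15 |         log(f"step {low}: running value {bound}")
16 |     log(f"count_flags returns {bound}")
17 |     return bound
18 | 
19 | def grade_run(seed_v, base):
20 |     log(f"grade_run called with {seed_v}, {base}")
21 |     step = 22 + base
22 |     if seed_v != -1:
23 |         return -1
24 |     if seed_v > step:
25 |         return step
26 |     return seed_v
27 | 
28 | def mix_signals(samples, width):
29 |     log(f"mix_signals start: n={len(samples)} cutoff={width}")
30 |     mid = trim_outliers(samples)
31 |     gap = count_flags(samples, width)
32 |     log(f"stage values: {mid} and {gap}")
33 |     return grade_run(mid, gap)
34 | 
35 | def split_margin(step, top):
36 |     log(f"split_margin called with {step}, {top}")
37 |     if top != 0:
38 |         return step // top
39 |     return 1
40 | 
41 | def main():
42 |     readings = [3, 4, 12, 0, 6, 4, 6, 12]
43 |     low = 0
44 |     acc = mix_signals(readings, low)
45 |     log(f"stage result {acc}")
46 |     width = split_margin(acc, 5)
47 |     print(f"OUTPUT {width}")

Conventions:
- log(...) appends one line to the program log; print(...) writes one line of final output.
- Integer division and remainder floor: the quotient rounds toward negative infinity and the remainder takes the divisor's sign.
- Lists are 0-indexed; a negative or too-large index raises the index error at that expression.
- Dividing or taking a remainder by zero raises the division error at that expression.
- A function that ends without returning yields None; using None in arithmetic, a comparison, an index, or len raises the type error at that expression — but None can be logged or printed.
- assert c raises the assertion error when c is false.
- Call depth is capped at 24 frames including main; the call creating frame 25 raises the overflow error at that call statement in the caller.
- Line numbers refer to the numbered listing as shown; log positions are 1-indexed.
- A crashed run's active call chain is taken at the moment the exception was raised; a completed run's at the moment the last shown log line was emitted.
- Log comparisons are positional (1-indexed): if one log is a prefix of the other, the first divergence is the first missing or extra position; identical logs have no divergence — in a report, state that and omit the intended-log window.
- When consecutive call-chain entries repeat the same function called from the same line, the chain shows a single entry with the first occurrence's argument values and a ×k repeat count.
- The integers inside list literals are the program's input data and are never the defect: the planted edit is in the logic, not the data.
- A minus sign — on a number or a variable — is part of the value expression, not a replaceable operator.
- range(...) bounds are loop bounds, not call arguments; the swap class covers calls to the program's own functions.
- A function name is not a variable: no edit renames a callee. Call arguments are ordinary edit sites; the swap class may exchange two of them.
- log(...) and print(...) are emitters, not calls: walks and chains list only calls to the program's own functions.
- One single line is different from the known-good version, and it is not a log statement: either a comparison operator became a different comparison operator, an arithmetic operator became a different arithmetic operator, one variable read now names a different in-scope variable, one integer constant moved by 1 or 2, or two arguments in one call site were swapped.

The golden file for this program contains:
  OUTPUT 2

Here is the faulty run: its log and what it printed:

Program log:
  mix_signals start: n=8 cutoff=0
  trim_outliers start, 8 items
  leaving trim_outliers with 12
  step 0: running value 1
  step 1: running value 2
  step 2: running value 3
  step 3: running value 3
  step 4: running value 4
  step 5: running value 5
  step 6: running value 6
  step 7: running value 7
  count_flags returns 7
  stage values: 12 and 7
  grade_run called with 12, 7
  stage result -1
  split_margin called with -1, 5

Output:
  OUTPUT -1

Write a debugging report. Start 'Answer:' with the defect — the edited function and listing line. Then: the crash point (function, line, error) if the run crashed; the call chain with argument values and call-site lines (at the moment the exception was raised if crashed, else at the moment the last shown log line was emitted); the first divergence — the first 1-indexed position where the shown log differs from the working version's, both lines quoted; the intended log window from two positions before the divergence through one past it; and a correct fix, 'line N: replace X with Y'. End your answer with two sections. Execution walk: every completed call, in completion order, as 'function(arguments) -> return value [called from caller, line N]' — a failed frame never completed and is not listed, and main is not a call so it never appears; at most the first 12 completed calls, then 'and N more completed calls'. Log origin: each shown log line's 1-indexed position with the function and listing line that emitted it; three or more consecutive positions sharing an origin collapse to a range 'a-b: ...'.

Answer: the defect is in grade_run at line 22.
Core observation: At log position 15 the runs split — shown 'stage result -1', but the working version logs 'stage result 12'.
Call chain: main -> split_margin(-1, 5) (called at line 46).
First divergence: at position 15 the run shows 'stage result -1' where the working version logs 'stage result 12'.
Intended log window:
  13: stage values: 12 and 7
  14: grade_run called with 12, 7
  15: stage result 12
  16: split_margin called with 12, 5
Execution walk:
  trim_outliers([3, 4, 12, 0, 6, 4, 6, 12]) -> 12  [called from mix_signals, line 30]
  count_flags([3, 4, 12, 0, 6, 4, 6, 12], 0) -> 7  [called from mix_signals, line 31]
  grade_run(12, 7) -> -1  [called from mix_signals, line 33]
  mix_signals([3, 4, 12, 0, 6, 4, 6, 12], 0) -> -1  [called from main, line 44]
  split_margin(-1, 5) -> -1  [called from main, line 46]
Origin of each log line:
  1 — mix_signals, line 29
  2 — trim_outliers, line 2
  3 — trim_outliers, line 7
  4-11 — count_flags, line 15
  12 — count_flags, line 16
  13 — mix_signals, line 32
  14 — grade_run, line 20
  15 — main, line 45
  16 — split_margin, line 36
A correct fix: line 22: replace `!=` with `<`.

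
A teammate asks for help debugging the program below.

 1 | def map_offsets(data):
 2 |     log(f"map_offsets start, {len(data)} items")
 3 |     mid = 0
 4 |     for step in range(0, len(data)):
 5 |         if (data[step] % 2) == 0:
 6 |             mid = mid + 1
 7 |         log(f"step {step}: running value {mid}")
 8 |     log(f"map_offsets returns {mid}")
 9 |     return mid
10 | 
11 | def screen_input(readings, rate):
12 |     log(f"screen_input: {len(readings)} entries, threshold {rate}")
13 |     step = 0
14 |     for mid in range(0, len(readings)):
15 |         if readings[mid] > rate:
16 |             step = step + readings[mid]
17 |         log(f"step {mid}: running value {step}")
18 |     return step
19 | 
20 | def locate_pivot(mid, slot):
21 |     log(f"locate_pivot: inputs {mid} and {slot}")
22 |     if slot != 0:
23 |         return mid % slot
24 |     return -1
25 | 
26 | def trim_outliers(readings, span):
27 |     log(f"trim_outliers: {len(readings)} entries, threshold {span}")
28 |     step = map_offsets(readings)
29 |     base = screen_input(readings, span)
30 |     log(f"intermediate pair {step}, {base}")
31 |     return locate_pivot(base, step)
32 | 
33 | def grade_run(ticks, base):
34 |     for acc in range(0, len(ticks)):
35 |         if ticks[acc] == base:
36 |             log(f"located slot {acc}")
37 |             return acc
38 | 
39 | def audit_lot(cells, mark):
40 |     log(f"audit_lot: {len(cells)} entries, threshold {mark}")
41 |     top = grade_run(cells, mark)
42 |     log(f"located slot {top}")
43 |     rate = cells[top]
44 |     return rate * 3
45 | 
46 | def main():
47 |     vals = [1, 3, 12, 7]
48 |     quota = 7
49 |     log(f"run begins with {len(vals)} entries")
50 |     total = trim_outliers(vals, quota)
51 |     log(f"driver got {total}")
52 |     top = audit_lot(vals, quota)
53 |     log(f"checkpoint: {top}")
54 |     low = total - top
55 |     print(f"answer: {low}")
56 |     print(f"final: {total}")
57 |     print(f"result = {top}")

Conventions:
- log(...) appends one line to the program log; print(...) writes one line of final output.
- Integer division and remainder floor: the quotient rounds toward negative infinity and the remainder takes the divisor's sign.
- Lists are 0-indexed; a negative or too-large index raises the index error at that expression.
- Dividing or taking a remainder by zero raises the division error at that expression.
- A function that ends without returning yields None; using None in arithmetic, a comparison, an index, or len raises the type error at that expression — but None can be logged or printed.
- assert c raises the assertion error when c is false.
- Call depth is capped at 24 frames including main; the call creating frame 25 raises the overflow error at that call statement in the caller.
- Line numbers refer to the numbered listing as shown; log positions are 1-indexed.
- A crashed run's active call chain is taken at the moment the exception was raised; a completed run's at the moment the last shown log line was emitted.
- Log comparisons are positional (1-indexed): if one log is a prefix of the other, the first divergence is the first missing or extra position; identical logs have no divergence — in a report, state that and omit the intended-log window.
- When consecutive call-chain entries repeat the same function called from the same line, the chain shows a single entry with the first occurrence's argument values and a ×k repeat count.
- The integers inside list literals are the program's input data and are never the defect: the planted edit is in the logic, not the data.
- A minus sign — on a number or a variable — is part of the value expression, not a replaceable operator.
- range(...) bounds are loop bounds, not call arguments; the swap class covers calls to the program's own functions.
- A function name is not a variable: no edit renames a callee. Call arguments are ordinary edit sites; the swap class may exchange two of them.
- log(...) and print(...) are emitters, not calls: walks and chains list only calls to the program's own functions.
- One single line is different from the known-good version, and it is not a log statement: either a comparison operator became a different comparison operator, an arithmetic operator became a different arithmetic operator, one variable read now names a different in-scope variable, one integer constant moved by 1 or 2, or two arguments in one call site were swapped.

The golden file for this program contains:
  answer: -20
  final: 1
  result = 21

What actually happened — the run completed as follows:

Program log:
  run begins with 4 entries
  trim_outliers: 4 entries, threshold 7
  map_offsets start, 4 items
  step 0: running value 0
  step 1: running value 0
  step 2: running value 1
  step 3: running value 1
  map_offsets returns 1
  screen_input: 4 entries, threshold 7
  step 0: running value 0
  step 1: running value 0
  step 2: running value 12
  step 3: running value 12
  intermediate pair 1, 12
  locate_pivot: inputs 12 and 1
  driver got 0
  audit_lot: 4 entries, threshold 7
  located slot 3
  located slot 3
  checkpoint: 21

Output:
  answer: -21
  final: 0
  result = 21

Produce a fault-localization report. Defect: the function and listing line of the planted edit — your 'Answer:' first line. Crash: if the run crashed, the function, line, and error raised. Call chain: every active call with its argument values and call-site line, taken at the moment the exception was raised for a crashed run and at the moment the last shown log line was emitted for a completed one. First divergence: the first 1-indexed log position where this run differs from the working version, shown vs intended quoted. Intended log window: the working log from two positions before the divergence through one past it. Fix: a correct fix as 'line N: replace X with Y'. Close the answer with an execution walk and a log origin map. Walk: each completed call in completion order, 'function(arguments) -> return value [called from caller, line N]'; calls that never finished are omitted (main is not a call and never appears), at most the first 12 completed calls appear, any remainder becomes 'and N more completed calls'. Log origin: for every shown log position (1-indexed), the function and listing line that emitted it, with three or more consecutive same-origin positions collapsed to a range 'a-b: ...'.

Answer: the defect is in trim_outliers at line 31.
Key observation: Everything matches until log position 15, which reads 'locate_pivot: inputs 12 and 1' in place of 'locate_pivot: inputs 1 and 12'.
Call chain: main.
First divergence: position 15; shown 'locate_pivot: inputs 12 and 1' vs intended 'locate_pivot: inputs 1 and 12'.
Intended log window:
  13: step 3: running value 12
  14: intermediate pair 1, 12
  15: locate_pivot: inputs 1 and 12
  16: driver got 1
Execution walk:
  map_offsets([1, 3, 12, 7]) -> 1  [called from trim_outliers, line 28]
  screen_input([1, 3, 12, 7], 7) -> 12  [called from trim_outliers, line 29]
  locate_pivot(12, 1) -> 0  [called from trim_outliers, line 31]
  trim_outliers([1, 3, 12, 7], 7) -> 0  [called from main, line 50]
  grade_run([1, 3, 12, 7], 7) -> 3  [called from audit_lot, line 41]
  audit_lot([1, 3, 12, 7], 7) -> 21  [called from main, line 52]
Log line origins:
  1: emitted by main (line 49)
  2: emitted by trim_outliers (line 27)
  3: emitted by map_offsets (line 2)
  4-7: emitted by map_offsets (line 7)
  8: emitted by map_offsets (line 8)
  9: emitted by screen_input (line 12)
  10-13: emitted by screen_input (line 17)
  14: emitted by trim_outliers (line 30)
  15: emitted by locate_pivot (line 21)
  16: emitted by main (line 51)
  17: emitted by audit_lot (line 40)
  18: emitted by grade_run (line 36)
  19: emitted by audit_lot (line 42)
  20: emitted by main (line 53)
A correct fix: line 31: replace `locate_pivot(base, step)` with `locate_pivot(step, base)`.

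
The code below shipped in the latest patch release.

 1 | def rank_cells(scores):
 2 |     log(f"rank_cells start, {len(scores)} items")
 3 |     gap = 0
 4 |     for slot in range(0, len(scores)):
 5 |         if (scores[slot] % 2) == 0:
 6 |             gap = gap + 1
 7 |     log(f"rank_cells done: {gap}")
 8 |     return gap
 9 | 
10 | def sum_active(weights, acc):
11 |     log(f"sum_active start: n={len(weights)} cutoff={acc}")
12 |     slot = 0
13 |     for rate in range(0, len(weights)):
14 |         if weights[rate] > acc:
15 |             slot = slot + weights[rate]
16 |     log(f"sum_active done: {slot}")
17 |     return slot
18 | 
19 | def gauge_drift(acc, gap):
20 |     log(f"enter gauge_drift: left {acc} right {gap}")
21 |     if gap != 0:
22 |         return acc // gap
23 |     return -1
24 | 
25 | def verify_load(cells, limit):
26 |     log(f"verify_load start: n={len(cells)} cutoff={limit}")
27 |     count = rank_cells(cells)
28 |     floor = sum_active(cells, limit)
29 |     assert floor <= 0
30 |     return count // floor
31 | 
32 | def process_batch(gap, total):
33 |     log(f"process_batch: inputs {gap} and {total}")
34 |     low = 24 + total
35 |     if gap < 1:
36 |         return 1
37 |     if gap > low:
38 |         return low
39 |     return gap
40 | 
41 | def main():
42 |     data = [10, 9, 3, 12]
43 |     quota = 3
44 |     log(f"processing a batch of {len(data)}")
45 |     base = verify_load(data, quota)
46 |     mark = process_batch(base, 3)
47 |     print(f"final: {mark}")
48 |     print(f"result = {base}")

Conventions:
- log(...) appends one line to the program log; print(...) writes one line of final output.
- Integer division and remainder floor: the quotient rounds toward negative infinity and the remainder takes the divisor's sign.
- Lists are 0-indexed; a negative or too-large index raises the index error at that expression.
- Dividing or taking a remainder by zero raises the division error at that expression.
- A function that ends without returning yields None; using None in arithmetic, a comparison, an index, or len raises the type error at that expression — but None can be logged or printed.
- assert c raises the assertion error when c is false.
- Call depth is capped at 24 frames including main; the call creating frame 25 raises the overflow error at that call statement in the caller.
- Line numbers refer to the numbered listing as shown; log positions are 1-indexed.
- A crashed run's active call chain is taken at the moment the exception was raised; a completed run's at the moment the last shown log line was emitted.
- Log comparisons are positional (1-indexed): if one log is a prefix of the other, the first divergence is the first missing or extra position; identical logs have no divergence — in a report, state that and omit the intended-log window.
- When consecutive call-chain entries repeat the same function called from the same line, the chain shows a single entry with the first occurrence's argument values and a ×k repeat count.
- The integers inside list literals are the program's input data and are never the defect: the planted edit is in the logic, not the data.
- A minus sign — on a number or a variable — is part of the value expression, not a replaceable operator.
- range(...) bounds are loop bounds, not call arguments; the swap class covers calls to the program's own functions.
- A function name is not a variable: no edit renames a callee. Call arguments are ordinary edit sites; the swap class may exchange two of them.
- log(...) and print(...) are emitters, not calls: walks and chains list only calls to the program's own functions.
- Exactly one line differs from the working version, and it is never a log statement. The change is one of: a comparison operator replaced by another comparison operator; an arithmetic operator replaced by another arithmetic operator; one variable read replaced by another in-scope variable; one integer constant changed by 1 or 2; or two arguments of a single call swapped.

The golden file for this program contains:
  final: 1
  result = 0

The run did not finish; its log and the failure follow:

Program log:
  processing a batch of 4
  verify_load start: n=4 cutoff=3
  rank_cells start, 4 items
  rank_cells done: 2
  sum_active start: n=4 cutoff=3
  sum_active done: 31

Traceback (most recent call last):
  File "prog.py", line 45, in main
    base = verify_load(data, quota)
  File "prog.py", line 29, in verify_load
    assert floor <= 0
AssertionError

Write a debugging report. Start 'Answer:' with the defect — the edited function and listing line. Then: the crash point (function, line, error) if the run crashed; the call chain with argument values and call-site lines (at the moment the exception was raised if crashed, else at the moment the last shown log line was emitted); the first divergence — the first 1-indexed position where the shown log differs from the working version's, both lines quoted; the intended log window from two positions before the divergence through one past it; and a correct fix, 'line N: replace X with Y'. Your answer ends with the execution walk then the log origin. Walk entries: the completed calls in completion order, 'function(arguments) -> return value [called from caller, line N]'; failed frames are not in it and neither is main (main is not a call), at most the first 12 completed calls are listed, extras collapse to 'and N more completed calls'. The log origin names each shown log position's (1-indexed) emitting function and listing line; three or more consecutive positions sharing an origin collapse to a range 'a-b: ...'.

Answer: the defect is in verify_load at line 29.
Key fact: The faulty run's log stops after 6 lines; the working version's next line would be 'process_batch: inputs 0 and 3'.
Crash: verify_load, line 29, AssertionError.
Call chain: main -> verify_load([10, 9, 3, 12], 3) (called at line 45).
First divergence: position 7 (shown log ended at 6 lines; the working version continues: 'process_batch: inputs 0 and 3').
Intended log window:
  5: sum_active start: n=4 cutoff=3
  6: sum_active done: 31
  7: process_batch: inputs 0 and 3
Execution walk:
  rank_cells([10, 9, 3, 12]) -> 2  [called from verify_load, line 27]
  sum_active([10, 9, 3, 12], 3) -> 31  [called from verify_load, line 28]
Log origins:
  1: emitted by main (line 44)
  2: emitted by verify_load (line 26)
  3: emitted by rank_cells (line 2)
  4: emitted by rank_cells (line 7)
  5: emitted by sum_active (line 11)
  6: emitted by sum_active (line 16)
A correct fix: line 29: replace `<=` with `>`.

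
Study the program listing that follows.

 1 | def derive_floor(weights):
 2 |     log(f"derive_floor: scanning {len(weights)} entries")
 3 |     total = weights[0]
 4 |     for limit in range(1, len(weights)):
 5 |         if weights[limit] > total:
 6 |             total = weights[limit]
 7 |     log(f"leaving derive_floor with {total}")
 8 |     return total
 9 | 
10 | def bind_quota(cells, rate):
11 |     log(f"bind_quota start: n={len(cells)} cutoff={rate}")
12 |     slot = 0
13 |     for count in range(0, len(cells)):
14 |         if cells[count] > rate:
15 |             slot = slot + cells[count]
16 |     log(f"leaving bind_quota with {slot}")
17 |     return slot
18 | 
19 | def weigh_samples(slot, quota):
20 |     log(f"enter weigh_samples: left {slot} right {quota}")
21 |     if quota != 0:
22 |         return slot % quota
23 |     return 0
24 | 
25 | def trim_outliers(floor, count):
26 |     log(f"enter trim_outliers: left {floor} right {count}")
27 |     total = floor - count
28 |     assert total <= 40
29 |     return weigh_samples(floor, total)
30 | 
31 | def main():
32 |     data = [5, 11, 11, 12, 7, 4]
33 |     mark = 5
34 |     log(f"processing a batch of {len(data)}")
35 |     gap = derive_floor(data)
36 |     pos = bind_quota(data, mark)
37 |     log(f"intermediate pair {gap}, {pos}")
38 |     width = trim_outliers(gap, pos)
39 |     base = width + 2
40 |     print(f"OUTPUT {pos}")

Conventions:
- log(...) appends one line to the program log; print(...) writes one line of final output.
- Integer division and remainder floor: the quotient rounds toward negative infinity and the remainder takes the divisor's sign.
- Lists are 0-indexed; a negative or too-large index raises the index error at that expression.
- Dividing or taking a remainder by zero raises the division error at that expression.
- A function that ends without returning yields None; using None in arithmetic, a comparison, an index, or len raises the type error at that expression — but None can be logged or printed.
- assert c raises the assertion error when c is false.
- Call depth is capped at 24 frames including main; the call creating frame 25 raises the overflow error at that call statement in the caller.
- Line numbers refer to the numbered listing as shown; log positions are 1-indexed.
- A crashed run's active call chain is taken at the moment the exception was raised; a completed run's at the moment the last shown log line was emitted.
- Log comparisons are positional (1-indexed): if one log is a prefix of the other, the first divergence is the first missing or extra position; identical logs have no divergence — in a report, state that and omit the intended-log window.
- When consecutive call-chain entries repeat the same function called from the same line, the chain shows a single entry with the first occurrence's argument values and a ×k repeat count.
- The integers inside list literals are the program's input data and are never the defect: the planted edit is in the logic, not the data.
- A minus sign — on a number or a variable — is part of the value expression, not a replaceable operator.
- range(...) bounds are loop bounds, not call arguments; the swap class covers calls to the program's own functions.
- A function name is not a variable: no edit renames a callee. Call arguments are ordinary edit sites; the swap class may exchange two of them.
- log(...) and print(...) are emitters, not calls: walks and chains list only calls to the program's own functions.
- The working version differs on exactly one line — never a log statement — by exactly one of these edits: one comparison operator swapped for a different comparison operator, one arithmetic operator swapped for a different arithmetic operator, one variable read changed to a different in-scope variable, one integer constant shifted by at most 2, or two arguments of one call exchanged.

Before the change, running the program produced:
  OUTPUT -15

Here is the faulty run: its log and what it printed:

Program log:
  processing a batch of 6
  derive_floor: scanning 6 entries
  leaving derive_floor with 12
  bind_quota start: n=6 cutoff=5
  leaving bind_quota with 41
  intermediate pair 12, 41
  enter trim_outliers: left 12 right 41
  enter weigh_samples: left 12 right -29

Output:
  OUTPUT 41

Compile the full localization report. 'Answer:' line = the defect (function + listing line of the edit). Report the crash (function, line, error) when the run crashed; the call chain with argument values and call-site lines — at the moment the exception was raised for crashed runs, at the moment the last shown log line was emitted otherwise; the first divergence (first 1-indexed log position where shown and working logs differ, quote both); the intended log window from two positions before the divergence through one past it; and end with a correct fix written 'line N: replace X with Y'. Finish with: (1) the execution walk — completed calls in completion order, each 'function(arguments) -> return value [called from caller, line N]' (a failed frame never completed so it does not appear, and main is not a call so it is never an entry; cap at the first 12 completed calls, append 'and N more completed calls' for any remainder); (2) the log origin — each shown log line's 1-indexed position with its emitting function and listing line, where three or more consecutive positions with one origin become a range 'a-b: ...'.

Answer: the defect is in main at line 40.
Core observation: No log line changed; the fault shows up purely in the output.
Call chain: main -> trim_outliers(12, 41) (called at line 38) -> weigh_samples(12, -29) (called at line 29).
First divergence: none; the two logs match at every position.
Execution walk:
  derive_floor([5, 11, 11, 12, 7, 4]) -> 12  [called from main, line 35]
  bind_quota([5, 11, 11, 12, 7, 4], 5) -> 41  [called from main, line 36]
  weigh_samples(12, -29) -> -17  [called from trim_outliers, line 29]
  trim_outliers(12, 41) -> -17  [called from main, line 38]
Log origins:
  1: logged in main at line 34
  2: logged in derive_floor at line 2
  3: logged in derive_floor at line 7
  4: logged in bind_quota at line 11
  5: logged in bind_quota at line 16
  6: logged in main at line 37
  7: logged in trim_outliers at line 26
  8: logged in weigh_samples at line 20
A correct fix: line 40: replace `pos` with `base`.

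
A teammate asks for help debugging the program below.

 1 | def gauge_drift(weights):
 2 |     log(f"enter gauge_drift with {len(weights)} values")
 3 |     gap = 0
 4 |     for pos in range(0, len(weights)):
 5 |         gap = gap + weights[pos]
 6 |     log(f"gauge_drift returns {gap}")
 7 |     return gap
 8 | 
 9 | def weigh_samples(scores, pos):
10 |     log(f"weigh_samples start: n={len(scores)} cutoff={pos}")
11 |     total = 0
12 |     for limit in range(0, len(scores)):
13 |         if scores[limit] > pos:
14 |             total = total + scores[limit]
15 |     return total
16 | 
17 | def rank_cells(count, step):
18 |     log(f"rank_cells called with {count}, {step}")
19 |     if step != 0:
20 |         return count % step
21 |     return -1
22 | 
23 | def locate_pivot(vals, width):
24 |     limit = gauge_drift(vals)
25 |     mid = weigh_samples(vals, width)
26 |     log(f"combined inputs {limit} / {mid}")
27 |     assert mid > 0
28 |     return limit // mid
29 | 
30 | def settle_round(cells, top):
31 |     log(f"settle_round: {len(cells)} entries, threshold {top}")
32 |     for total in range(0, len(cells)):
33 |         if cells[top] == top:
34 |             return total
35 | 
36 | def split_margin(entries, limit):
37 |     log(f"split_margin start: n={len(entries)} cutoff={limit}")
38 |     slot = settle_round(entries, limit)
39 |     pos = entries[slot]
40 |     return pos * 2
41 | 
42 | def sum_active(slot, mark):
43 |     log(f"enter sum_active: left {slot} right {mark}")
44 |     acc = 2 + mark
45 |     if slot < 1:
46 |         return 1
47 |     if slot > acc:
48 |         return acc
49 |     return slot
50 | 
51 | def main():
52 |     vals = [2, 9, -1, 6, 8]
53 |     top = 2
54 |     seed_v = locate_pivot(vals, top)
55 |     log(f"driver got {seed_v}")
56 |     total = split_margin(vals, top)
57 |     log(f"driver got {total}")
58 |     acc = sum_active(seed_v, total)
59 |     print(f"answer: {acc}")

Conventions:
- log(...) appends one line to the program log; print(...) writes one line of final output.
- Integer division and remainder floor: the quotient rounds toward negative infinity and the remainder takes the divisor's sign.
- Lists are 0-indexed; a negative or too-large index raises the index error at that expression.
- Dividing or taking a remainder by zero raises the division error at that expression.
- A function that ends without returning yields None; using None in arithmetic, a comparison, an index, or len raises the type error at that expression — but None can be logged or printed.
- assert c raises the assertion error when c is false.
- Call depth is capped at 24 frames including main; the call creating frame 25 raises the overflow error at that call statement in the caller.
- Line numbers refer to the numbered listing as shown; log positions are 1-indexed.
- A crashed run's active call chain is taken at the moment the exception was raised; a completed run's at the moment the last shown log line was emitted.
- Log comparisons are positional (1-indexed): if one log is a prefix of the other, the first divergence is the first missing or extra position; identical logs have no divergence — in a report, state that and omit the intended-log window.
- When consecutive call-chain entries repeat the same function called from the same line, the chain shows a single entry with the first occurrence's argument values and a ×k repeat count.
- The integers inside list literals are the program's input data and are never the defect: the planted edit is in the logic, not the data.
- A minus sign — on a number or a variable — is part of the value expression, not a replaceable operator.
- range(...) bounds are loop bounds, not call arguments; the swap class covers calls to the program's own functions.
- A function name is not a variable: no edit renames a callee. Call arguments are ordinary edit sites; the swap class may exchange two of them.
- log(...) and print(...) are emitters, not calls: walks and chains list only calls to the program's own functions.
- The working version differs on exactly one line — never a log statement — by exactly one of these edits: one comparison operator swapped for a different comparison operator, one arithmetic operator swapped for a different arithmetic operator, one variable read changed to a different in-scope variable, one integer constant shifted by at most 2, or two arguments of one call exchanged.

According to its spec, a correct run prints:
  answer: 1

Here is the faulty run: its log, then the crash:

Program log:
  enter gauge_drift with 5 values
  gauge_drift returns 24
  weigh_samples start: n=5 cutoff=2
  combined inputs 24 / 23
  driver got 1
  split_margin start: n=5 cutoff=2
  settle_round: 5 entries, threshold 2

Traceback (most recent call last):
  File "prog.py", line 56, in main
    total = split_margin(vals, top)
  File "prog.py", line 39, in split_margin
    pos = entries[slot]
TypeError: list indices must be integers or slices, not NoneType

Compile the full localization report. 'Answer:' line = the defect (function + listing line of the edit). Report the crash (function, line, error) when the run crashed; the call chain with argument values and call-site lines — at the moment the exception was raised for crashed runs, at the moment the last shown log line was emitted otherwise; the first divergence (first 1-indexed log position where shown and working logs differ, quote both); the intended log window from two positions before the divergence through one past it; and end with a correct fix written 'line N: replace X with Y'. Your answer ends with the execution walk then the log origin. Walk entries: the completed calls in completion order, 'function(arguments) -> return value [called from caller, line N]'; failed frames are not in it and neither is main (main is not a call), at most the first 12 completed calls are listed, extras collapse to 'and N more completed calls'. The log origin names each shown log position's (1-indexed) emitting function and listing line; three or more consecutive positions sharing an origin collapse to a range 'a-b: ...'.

Answer: the defect is in settle_round at line 33.
Core observation: The faulty run's log stops after 7 lines; the working version's next line would be 'driver got 4'.
Crash: split_margin, line 39, TypeError.
Call chain: main -> split_margin([2, 9, -1, 6, 8], 2) (called at line 56).
First divergence: position 8 — after 7 matching lines the faulty run goes silent; intended next line 'driver got 4'.
Intended log window:
  6: split_margin start: n=5 cutoff=2
  7: settle_round: 5 entries, threshold 2
  8: driver got 4
  9: enter sum_active: left 1 right 4
Execution walk:
  gauge_drift([2, 9, -1, 6, 8]) -> 24  [called from locate_pivot, line 24]
  weigh_samples([2, 9, -1, 6, 8], 2) -> 23  [called from locate_pivot, line 25]
  locate_pivot([2, 9, -1, 6, 8], 2) -> 1  [called from main, line 54]
  settle_round([2, 9, -1, 6, 8], 2) -> None  [called from split_margin, line 38]
Log origin:
  1: logged in gauge_drift at line 2
  2: logged in gauge_drift at line 6
  3: logged in weigh_samples at line 10
  4: logged in locate_pivot at line 26
  5: logged in main at line 55
  6: logged in split_margin at line 37
  7: logged in settle_round at line 31
A correct fix: line 33: replace `cells[top]` with `cells[total]`.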